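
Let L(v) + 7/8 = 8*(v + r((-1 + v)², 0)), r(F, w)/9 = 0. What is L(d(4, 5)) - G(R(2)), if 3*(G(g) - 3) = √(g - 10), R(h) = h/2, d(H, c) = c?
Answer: 289/8 - I ≈ 36.125 - 1.0*I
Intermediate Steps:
r(F, w) = 0 (r(F, w) = 9*0 = 0)
R(h) = h/2 (R(h) = h*(½) = h/2)
L(v) = -7/8 + 8*v (L(v) = -7/8 + 8*(v + 0) = -7/8 + 8*v)
G(g) = 3 + √(-10 + g)/3 (G(g) = 3 + √(g - 10)/3 = 3 + √(-10 + g)/3)
L(d(4, 5)) - G(R(2)) = (-7/8 + 8*5) - (3 + √(-10 + (½)*2)/3) = (-7/8 + 40) - (3 + √(-10 + 1)/3) = 313/8 - (3 + √(-9)/3) = 313/8 - (3 + (3*I)/3) = 313/8 - (3 + I) = 313/8 + (-3 - I) = 289/8 - I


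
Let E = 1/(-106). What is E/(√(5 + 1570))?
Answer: -√7/11130 ≈ -0.00023771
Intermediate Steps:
E = -1/106 ≈ -0.0094340
E/(√(5 + 1570)) = -1/(106*√(5 + 1570)) = -√7/105/106 = -√7/11130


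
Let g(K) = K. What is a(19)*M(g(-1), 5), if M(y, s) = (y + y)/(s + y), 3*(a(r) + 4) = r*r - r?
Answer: -55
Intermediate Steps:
a(r) = -4 - r/3 + r**2/3 (a(r) = -4 + (r*r - r)/3 = -4 + (r**2 - r)/3 = -4 + (-r/3 + r**2/3) = -4 - r/3 + r**2/3)
M(y, s) = 2*y/(s + y) (M(y, s) = (2*y)/(s + y) = 2*y/(s + y))
a(19)*M(g(-1), 5) = (-4 - 1/3*19 + (1/3)*19**2)*(2*(-1)/(5 - 1)) = (-4 - 19/3 + (1/3)*361)*(2*(-1)/4) = (-4 - 19/3 + 361/3)*(2*(-1)*(1/4)) = 110*(-1/2) = -55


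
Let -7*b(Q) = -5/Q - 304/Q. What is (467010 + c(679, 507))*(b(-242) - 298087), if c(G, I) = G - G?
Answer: -117910611712935/847 ≈ -1.3921e+11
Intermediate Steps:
c(G, I) = 0
b(Q) = 309/(7*Q) (b(Q) = -(-5/Q - 304/Q)/7 = -(-309)/(7*Q) = 309/(7*Q))
(467010 + c(679, 507))*(b(-242) - 298087) = (467010 + 0)*((309/7)/(-242) - 298087) = 467010*((309/7)*(-1/242) - 298087) = 467010*(-309/1694 - 298087) = 467010*(-504959687/1694) = -117910611712935/847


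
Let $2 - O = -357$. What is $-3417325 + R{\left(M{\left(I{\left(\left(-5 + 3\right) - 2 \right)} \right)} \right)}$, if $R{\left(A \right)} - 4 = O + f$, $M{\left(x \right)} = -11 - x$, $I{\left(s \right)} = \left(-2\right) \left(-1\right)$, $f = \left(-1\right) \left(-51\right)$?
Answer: $-3416911$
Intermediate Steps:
$f = 51$
$I{\left(s \right)} = 2$
$O = 359$ ($O = 2 - -357 = 2 + 357 = 359$)
$R{\left(A \right)} = 414$ ($R{\left(A \right)} = 4 + \left(359 + 51\right) = 4 + 410 = 414$)
$-3417325 + R{\left(M{\left(I{\left(\left(-5 + 3\right) - 2 \right)} \right)} \right)} = -3417325 + 414 = -3416911$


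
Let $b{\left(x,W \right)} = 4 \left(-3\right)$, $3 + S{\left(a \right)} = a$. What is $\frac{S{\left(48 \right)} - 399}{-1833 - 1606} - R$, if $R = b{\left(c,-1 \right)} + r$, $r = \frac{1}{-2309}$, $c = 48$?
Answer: $\frac{96108637}{7940651} \approx 12.103$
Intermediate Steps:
$S{\left(a \right)} = -3 + a$
$b{\left(x,W \right)} = -12$
$r = - \frac{1}{2309} \approx -0.00043309$
$R = - \frac{27709}{2309}$ ($R = -12 - \frac{1}{2309} = - \frac{27709}{2309} \approx -12.0$)
$\frac{S{\left(48 \right)} - 399}{-1833 - 1606} - R = \frac{\left(-3 + 48\right) - 399}{-1833 - 1606} - - \frac{27709}{2309} = \frac{45 - 399}{-3439} + \frac{27709}{2309} = \left(-354\right) \left(- \frac{1}{3439}\right) + \frac{27709}{2309} = \frac{354}{3439} + \frac{27709}{2309} = \frac{96108637}{7940651}$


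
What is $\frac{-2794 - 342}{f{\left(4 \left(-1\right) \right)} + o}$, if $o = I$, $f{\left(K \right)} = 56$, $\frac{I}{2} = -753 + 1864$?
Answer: $- \frac{1568}{1139} \approx -1.3766$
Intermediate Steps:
$I = 2222$ ($I = 2 \left(-753 + 1864\right) = 2 \cdot 1111 = 2222$)
$o = 2222$
$\frac{-2794 - 342}{f{\left(4 \left(-1\right) \right)} + o} = \frac{-2794 - 342}{56 + 2222} = - \frac{3136}{2278} = \left(-3136\right) \frac{1}{2278} = - \frac{1568}{1139}$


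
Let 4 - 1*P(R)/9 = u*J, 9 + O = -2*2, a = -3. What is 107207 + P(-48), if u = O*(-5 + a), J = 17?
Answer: 91331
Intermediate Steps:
O = -13 (O = -9 - 2*2 = -9 - 4 = -13)
u = 104 (u = -13*(-5 - 3) = -13*(-8) = 104)
P(R) = -15876 (P(R) = 36 - 936*17 = 36 - 9*1768 = 36 - 15912 = -15876)
107207 + P(-48) = 107207 - 15876 = 91331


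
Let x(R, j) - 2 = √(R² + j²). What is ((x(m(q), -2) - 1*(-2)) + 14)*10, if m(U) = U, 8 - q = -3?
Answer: 180 + 50*√5 ≈ 291.80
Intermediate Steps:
q = 11 (q = 8 - 1*(-3) = 8 + 3 = 11)
x(R, j) = 2 + √(R² + j²)
((x(m(q), -2) - 1*(-2)) + 14)*10 = (((2 + √(11² + (-2)²)) - 1*(-2)) + 14)*10 = (((2 + √(121 + 4)) + 2) + 14)*10 = (((2 + √125) + 2) + 14)*10 = (((2 + 5*√5) + 2) + 14)*10 = ((4 + 5*√5) + 14)*10 = (18 + 5*√5)*10 = 180 + 50*√5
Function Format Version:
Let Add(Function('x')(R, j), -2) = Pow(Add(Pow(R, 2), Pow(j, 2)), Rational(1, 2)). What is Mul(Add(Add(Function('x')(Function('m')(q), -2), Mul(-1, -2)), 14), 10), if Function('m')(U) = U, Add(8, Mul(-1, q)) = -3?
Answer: Add(180, Mul(50, Pow(5, Rational(1, 2)))) ≈ 291.80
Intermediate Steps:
q = 11 (q = Add(8, Mul(-1, -3)) = Add(8, 3) = 11)
Function('x')(R, j) = Add(2, Pow(Add(Pow(R, 2), Pow(j, 2)), Rational(1, 2)))
Mul(Add(Add(Function('x')(Function('m')(q), -2), Mul(-1, -2)), 14), 10) = Mul(Add(Add(Add(2, Pow(Add(Pow(11, 2), Pow(-2, 2)), Rational(1, 2))), Mul(-1, -2)), 14), 10) = Mul(Add(Add(Add(2, Pow(Add(121, 4), Rational(1, 2))), 2), 14), 10) = Mul(Add(Add(Add(2, Pow(125, Rational(1, 2))), 2), 14), 10) = Mul(Add(Add(Add(2, Mul(5, Pow(5, Rational(1, 2)))), 2), 14), 10) = Mul(Add(Add(4, Mul(5, Pow(5, Rational(1, 2)))), 14), 10) = Mul(Add(18, Mul(5, Pow(5, Rational(1, 2)))), 10) = Add(180, Mul(50, Pow(5, Rational(1, 2))))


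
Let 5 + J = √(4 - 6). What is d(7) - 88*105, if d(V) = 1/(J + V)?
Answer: (-9240*√2 + 18479*I)/(√2 - 2*I) ≈ -9239.7 - 0.23571*I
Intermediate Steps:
J = -5 + I*√2 (J = -5 + √(4 - 6) = -5 + √(-2) = -5 + I*√2 ≈ -5.0 + 1.4142*I)
d(V) = 1/(-5 + V + I*√2) (d(V) = 1/((-5 + I*√2) + V) = 1/(-5 + V + I*√2))
d(7) - 88*105 = 1/(-5 + 7 + I*√2) - 88*105 = 1/(2 + I*√2) - 9240 = -9240 + 1/(2 + I*√2)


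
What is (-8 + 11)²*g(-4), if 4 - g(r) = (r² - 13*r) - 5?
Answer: -531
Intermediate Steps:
g(r) = 9 - r² + 13*r (g(r) = 4 - ((r² - 13*r) - 5) = 4 - (-5 + r² - 13*r) = 4 + (5 - r² + 13*r) = 9 - r² + 13*r)
(-8 + 11)²*g(-4) = (-8 + 11)²*(9 - 1*(-4)² + 13*(-4)) = 3²*(9 - 1*16 - 52) = 9*(9 - 16 - 52) = 9*(-59) = -531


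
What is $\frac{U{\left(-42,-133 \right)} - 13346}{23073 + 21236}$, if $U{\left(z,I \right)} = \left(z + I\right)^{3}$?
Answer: $- \frac{5372721}{44309} \approx -121.26$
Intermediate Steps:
$U{\left(z,I \right)} = \left(I + z\right)^{3}$
$\frac{U{\left(-42,-133 \right)} - 13346}{23073 + 21236} = \frac{\left(-133 - 42\right)^{3} - 13346}{23073 + 21236} = \frac{\left(-175\right)^{3} - 13346}{44309} = \left(-5359375 - 13346\right) \frac{1}{44309} = \left(-5372721\right) \frac{1}{44309} = - \frac{5372721}{44309}$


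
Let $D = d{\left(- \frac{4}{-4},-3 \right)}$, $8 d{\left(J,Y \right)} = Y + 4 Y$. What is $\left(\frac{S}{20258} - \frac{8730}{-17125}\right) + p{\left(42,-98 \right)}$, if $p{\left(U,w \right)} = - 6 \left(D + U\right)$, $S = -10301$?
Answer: $- \frac{33408048389}{138767300} \approx -240.75$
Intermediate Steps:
$d{\left(J,Y \right)} = \frac{5 Y}{8}$ ($d{\left(J,Y \right)} = \frac{Y + 4 Y}{8} = \frac{5 Y}{8}$)
$D = - \frac{15}{8}$ ($D = \frac{5}{8} \left(-3\right) = - \frac{15}{8} \approx -1.875$)
$p{\left(U,w \right)} = \frac{45}{4} - 6 U$ ($p{\left(U,w \right)} = - 6 \left(- \frac{15}{8} + U\right) = \frac{45}{4} - 6 U$)
$\left(\frac{S}{20258} - \frac{8730}{-17125}\right) + p{\left(42,-98 \right)} = \left(- \frac{10301}{20258} - \frac{8730}{-17125}\right) + \left(\frac{45}{4} - 252\right) = \left(\left(-10301\right) \frac{1}{20258} - - \frac{1746}{3425}\right) + \left(\frac{45}{4} - 252\right) = \left(- \frac{10301}{20258} + \frac{1746}{3425}\right) - \frac{963}{4} = \frac{89543}{69383650} - \frac{963}{4} = - \frac{33408048389}{138767300}$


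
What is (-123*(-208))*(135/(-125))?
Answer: -690768/25 ≈ -27631.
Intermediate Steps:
(-123*(-208))*(135/(-125)) = 25584*(135*(-1/125)) = 25584*(-27/25) = -690768/25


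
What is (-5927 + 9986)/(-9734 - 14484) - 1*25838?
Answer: -625748743/24218 ≈ -25838.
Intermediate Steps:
(-5927 + 9986)/(-9734 - 14484) - 1*25838 = 4059/(-24218) - 25838 = 4059*(-1/24218) - 25838 = -4059/24218 - 25838 = -625748743/24218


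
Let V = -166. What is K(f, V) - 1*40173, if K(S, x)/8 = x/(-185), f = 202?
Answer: -7430677/185 ≈ -40166.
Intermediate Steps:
K(S, x) = -8*x/185 (K(S, x) = 8*(x/(-185)) = 8*(x*(-1/185)) = 8*(-x/185) = -8*x/185)
K(f, V) - 1*40173 = -8/185*(-166) - 1*40173 = 1328/185 - 40173 = -7430677/185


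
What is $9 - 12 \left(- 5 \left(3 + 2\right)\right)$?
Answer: $309$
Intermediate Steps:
$9 - 12 \left(- 5 \left(3 + 2\right)\right) = 9 - 12 \left(\left(-5\right) 5\right) = 9 - -300 = 9 + 300 = 309$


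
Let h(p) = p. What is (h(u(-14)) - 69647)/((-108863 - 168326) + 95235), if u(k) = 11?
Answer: 34818/90977 ≈ 0.38271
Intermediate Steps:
(h(u(-14)) - 69647)/((-108863 - 168326) + 95235) = (11 - 69647)/((-108863 - 168326) + 95235) = -69636/(-277189 + 95235) = -69636/(-181954) = -69636*(-1/181954) = 34818/90977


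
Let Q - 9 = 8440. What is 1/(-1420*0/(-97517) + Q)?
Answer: 1/8449 ≈ 0.00011836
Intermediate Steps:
Q = 8449 (Q = 9 + 8440 = 8449)
1/(-1420*0/(-97517) + Q) = 1/(-1420*0/(-97517) + 8449) = 1/(0*(-1/97517) + 8449) = 1/(0 + 8449) = 1/8449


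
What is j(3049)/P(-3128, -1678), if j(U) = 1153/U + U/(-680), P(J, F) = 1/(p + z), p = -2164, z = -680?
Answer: 6052288671/518330 ≈ 11677.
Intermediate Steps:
P(J, F) = -1/2844 (P(J, F) = 1/(-2164 - 680) = 1/(-2844) = -1/2844)
j(U) = 1153/U - U/680 (j(U) = 1153/U + U*(-1/680) = 1153/U - U/680)
j(3049)/P(-3128, -1678) = (1153/3049 - 1/680*3049)/(-1/2844) = (1153*(1/3049) - 3049/680)*(-2844) = (1153/3049 - 3049/680)*(-2844) = -8512361/2073320*(-2844) = 6052288671/518330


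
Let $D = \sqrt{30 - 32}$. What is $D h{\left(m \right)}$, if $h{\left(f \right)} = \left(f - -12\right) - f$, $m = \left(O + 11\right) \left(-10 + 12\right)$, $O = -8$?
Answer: $12 i \sqrt{2} \approx 16.971 i$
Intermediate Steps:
$m = 6$ ($m = \left(-8 + 11\right) \left(-10 + 12\right) = 3 \cdot 2 = 6$)
$h{\left(f \right)} = 12$ ($h{\left(f \right)} = \left(f + 12\right) - f = \left(12 + f\right) - f = 12$)
$D = i \sqrt{2}$ ($D = \sqrt{-2} = i \sqrt{2} \approx 1.4142 i$)
$D h{\left(m \right)} = i \sqrt{2} \cdot 12 = 12 i \sqrt{2}$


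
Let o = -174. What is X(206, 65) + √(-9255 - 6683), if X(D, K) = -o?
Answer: 174 + I*√15938 ≈ 174.0 + 126.25*I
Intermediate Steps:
X(D, K) = 174 (X(D, K) = -1*(-174) = 174)
X(206, 65) + √(-9255 - 6683) = 174 + √(-9255 - 6683) = 174 + √(-15938) = 174 + I*√15938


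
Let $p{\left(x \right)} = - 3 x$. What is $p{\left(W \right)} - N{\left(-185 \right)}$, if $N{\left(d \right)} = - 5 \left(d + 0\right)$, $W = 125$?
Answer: $-1300$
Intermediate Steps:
$N{\left(d \right)} = - 5 d$
$p{\left(W \right)} - N{\left(-185 \right)} = \left(-3\right) 125 - \left(-5\right) \left(-185\right) = -375 - 925 = -1300$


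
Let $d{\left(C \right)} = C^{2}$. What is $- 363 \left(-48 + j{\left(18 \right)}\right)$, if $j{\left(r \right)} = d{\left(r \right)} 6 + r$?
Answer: $-694782$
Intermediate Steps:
$j{\left(r \right)} = r + 6 r^{2}$ ($j{\left(r \right)} = r^{2} \cdot 6 + r = 6 r^{2} + r = r + 6 r^{2}$)
$- 363 \left(-48 + j{\left(18 \right)}\right) = - 363 \left(-48 + 18 \left(1 + 6 \cdot 18\right)\right) = - 363 \left(-48 + 18 \left(1 + 108\right)\right) = - 363 \left(-48 + 18 \cdot 109\right) = - 363 \left(-48 + 1962\right) = \left(-363\right) 1914 = -694782$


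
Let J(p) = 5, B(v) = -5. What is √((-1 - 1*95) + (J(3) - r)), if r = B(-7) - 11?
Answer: 5*I*√3 ≈ 8.6602*I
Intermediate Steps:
r = -16 (r = -5 - 11 = -16)
√((-1 - 1*95) + (J(3) - r)) = √((-1 - 1*95) + (5 - 1*(-16))) = √((-1 - 95) + (5 + 16)) = √(-96 + 21) = √(-75) = 5*I*√3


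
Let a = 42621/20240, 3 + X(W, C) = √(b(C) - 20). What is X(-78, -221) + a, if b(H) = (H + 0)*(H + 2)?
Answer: -18099/20240 + √48379 ≈ 219.06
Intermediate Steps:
b(H) = H*(2 + H)
X(W, C) = -3 + √(-20 + C*(2 + C)) (X(W, C) = -3 + √(C*(2 + C) - 20) = -3 + √(-20 + C*(2 + C)))
a = 42621/20240 (a = 42621*(1/20240) = 42621/20240 ≈ 2.1058)
X(-78, -221) + a = (-3 + √(-20 - 221*(2 - 221))) + 42621/20240 = (-3 + √(-20 - 221*(-219))) + 42621/20240 = (-3 + √(-20 + 48399)) + 42621/20240 = (-3 + √48379) + 42621/20240 = -18099/20240 + √48379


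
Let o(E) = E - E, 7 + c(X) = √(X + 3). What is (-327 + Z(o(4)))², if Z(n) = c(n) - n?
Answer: (334 - √3)² ≈ 1.1040e+5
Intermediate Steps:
c(X) = -7 + √(3 + X) (c(X) = -7 + √(X + 3) = -7 + √(3 + X))
o(E) = 0
Z(n) = -7 + √(3 + n) - n (Z(n) = (-7 + √(3 + n)) - n = -7 + √(3 + n) - n)
(-327 + Z(o(4)))² = (-327 + (-7 + √(3 + 0) - 1*0))² = (-327 + (-7 + √3 + 0))² = (-327 + (-7 + √3))² = (-334 + √3)²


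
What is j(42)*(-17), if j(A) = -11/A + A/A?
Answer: -527/42 ≈ -12.548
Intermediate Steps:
j(A) = 1 - 11/A (j(A) = -11/A + 1 = 1 - 11/A)
j(42)*(-17) = ((-11 + 42)/42)*(-17) = ((1/42)*31)*(-17) = (31/42)*(-17) = -527/42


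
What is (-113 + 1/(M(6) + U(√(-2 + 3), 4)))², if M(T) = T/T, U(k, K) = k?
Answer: 50625/4 ≈ 12656.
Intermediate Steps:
M(T) = 1
(-113 + 1/(M(6) + U(√(-2 + 3), 4)))² = (-113 + 1/(1 + √(-2 + 3)))² = (-113 + 1/(1 + √1))² = (-113 + 1/(1 + 1))² = (-113 + 1/2)² = (-113 + ½)² = (-225/2)² = 50625/4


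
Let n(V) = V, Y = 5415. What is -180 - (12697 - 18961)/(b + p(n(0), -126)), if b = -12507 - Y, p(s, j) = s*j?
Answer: -18576/103 ≈ -180.35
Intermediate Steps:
p(s, j) = j*s
b = -17922 (b = -12507 - 1*5415 = -12507 - 5415 = -17922)
-180 - (12697 - 18961)/(b + p(n(0), -126)) = -180 - (12697 - 18961)/(-17922 - 126*0) = -180 - (-6264)/(-17922 + 0) = -180 - (-6264)/(-17922) = -180 - (-6264)*(-1)/17922 = -180 - 1*36/103 = -180 - 36/103 = -18576/103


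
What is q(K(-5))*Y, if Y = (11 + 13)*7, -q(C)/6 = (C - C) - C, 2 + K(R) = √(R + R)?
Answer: -2016 + 1008*I*√10 ≈ -2016.0 + 3187.6*I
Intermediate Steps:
K(R) = -2 + √2*√R (K(R) = -2 + √(R + R) = -2 + √(2*R) = -2 + √2*√R)
q(C) = 6*C (q(C) = -6*((C - C) - C) = -6*(0 - C) = -(-6)*C = 6*C)
Y = 168 (Y = 24*7 = 168)
q(K(-5))*Y = (6*(-2 + √2*√(-5)))*168 = (6*(-2 + √2*(I*√5)))*168 = (6*(-2 + I*√10))*168 = (-12 + 6*I*√10)*168 = -2016 + 1008*I*√10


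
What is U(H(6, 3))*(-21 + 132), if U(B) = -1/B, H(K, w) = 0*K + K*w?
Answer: -37/6 ≈ -6.1667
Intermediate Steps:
H(K, w) = K*w (H(K, w) = 0 + K*w = K*w)
U(H(6, 3))*(-21 + 132) = (-1/(6*3))*(-21 + 132) = -1/18*111 = -37/6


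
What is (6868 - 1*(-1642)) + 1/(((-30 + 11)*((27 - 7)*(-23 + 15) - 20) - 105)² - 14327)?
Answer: 93396381981/10974898 ≈ 8510.0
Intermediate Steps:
(6868 - 1*(-1642)) + 1/(((-30 + 11)*((27 - 7)*(-23 + 15) - 20) - 105)² - 14327) = (6868 + 1642) + 1/((-19*(20*(-8) - 20) - 105)² - 14327) = 8510 + 1/((-19*(-160 - 20) - 105)² - 14327) = 8510 + 1/((-19*(-180) - 105)² - 14327) = 8510 + 1/((3420 - 105)² - 14327) = 8510 + 1/(3315² - 14327) = 8510 + 1/(10989225 - 14327) = 8510 + 1/10974898 = 93396381981/10974898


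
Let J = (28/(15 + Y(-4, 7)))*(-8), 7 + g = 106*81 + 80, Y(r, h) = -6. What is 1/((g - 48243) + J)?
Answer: -9/356480 ≈ -2.5247e-5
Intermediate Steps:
g = 8659 (g = -7 + (106*81 + 80) = -7 + (8586 + 80) = -7 + 8666 = 8659)
J = -224/9 (J = (28/(15 - 6))*(-8) = (28/9)*(-8) = -224/9 ≈ -24.889)
1/((g - 48243) + J) = 1/((8659 - 48243) - 224/9) = 1/(-39584 - 224/9) = 1/(-356480/9) = -9/356480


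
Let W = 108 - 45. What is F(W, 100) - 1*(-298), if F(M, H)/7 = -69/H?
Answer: 29317/100 ≈ 293.17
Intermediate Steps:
W = 63
F(M, H) = -483/H (F(M, H) = 7*(-69/H) = -483/H)
F(W, 100) - 1*(-298) = -483/100 - 1*(-298) = -483*1/100 + 298 = -483/100 + 298 = 29317/100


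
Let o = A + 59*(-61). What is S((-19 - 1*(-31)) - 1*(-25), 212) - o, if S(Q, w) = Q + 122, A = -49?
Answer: 3807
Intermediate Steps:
S(Q, w) = 122 + Q
o = -3648 (o = -49 + 59*(-61) = -49 - 3599 = -3648)
S((-19 - 1*(-31)) - 1*(-25), 212) - o = (122 + ((-19 - 1*(-31)) - 1*(-25))) - 1*(-3648) = (122 + ((-19 + 31) + 25)) + 3648 = (122 + (12 + 25)) + 3648 = (122 + 37) + 3648 = 159 + 3648 = 3807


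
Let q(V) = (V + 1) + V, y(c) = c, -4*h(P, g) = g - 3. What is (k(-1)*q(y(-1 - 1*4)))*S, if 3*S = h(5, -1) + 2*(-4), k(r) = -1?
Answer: -21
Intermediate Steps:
h(P, g) = ¾ - g/4 (h(P, g) = -(g - 3)/4 = -(-3 + g)/4 = ¾ - g/4)
S = -7/3 (S = ((¾ - ¼*(-1)) + 2*(-4))/3 = ((¾ + ¼) - 8)/3 = (1 - 8)/3 = (⅓)*(-7) = -7/3 ≈ -2.3333)
q(V) = 1 + 2*V (q(V) = (1 + V) + V = 1 + 2*V)
(k(-1)*q(y(-1 - 1*4)))*S = -(1 + 2*(-1 - 1*4))*(-7/3) = -(1 + 2*(-1 - 4))*(-7/3) = -(1 + 2*(-5))*(-7/3) = -(1 - 10)*(-7/3) = -1*(-9)*(-7/3) = 9*(-7/3) = -21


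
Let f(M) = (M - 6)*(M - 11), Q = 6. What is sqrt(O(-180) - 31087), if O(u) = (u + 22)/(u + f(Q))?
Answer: I*sqrt(27977510)/30 ≈ 176.31*I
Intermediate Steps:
f(M) = (-11 + M)*(-6 + M) (f(M) = (-6 + M)*(-11 + M) = (-11 + M)*(-6 + M))
O(u) = (22 + u)/u (O(u) = (u + 22)/(u + (66 + 6**2 - 17*6)) = (22 + u)/(u + (66 + 36 - 102)) = (22 + u)/(u + 0) = (22 + u)/u)
sqrt(O(-180) - 31087) = sqrt((22 - 180)/(-180) - 31087) = sqrt(-1/180*(-158) - 31087) = sqrt(79/90 - 31087) = sqrt(-2797751/90) = I*sqrt(27977510)/30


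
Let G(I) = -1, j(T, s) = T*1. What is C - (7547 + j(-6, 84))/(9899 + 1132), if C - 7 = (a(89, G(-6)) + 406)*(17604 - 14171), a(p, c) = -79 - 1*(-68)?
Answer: 14958491761/11031 ≈ 1.3560e+6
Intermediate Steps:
j(T, s) = T
a(p, c) = -11 (a(p, c) = -79 + 68 = -11)
C = 1356042 (C = 7 + (-11 + 406)*(17604 - 14171) = 7 + 395*3433 = 7 + 1356035 = 1356042)
C - (7547 + j(-6, 84))/(9899 + 1132) = 1356042 - (7547 - 6)/(9899 + 1132) = 1356042 - 7541/11031 = 14958491761/11031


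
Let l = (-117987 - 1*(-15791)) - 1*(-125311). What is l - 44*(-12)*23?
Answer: 35259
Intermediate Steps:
l = 23115 (l = (-117987 + 15791) + 125311 = -102196 + 125311 = 23115)
l - 44*(-12)*23 = 23115 - 44*(-12)*23 = 23115 - (-528)*23 = 23115 - 1*(-12144) = 23115 + 12144 = 35259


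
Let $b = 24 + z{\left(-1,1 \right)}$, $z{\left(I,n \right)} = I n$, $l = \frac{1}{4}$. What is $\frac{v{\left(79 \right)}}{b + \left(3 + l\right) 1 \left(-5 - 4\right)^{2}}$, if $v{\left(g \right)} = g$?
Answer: $\frac{316}{1145} \approx 0.27598$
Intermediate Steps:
$l = \frac{1}{4} \approx 0.25$
$b = 23$ ($b = 24 - 1 = 23$)
$\frac{v{\left(79 \right)}}{b + \left(3 + l\right) 1 \left(-5 - 4\right)^{2}} = \frac{79}{23 + \left(3 + \frac{1}{4}\right) 1 \left(-5 - 4\right)^{2}} = \frac{79}{23 + \frac{13}{4} \cdot 1 \left(-9\right)^{2}} = \frac{79}{23 + \frac{13}{4} \cdot 81} = \frac{79}{23 + \frac{1053}{4}} = \frac{79}{\frac{1145}{4}} = 79 \cdot \frac{4}{1145} = \frac{316}{1145}$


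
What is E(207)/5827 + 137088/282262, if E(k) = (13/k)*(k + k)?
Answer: 403075294/822370337 ≈ 0.49014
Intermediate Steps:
E(k) = 26 (E(k) = (13/k)*(2*k) = 26)
E(207)/5827 + 137088/282262 = 26/5827 + 137088/282262 = 26*(1/5827) + 137088*(1/282262) = 26/5827 + 68544/141131 = 403075294/822370337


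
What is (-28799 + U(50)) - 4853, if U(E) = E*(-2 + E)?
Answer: -31252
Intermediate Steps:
(-28799 + U(50)) - 4853 = (-28799 + 50*(-2 + 50)) - 4853 = (-28799 + 50*48) - 4853 = (-28799 + 2400) - 4853 = -26399 - 4853 = -31252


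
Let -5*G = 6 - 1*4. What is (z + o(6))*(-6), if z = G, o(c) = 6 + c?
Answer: -348/5 ≈ -69.600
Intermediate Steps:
G = -⅖ (G = -(6 - 1*4)/5 = -(6 - 4)/5 = -⅕*2 = -⅖ ≈ -0.40000)
z = -⅖ ≈ -0.40000
(z + o(6))*(-6) = (-⅖ + (6 + 6))*(-6) = (-⅖ + 12)*(-6) = (58/5)*(-6) = -348/5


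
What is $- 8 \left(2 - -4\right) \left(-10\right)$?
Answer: $480$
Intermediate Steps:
$- 8 \left(2 - -4\right) \left(-10\right) = - 8 \left(2 + 4\right) \left(-10\right) = \left(-8\right) 6 \left(-10\right) = \left(-48\right) \left(-10\right) = 480$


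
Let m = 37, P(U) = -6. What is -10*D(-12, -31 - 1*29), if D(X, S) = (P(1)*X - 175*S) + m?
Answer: -106090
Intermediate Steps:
D(X, S) = 37 - 175*S - 6*X (D(X, S) = (-6*X - 175*S) + 37 = (-175*S - 6*X) + 37 = 37 - 175*S - 6*X)
-10*D(-12, -31 - 1*29) = -10*(37 - 175*(-31 - 1*29) - 6*(-12)) = -10*(37 - 175*(-31 - 29) + 72) = -10*(37 - 175*(-60) + 72) = -10*(37 + 10500 + 72) = -10*10609 = -106090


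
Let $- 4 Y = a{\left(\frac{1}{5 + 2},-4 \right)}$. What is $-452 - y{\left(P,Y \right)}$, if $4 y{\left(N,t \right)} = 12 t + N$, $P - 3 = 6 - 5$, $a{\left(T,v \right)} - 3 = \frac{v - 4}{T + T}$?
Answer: $- \frac{1887}{4} \approx -471.75$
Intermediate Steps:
$a{\left(T,v \right)} = 3 + \frac{-4 + v}{2 T}$ ($a{\left(T,v \right)} = 3 + \frac{v - 4}{T + T} = 3 + \frac{-4 + v}{2 T}$)
$P = 4$ ($P = 3 + \left(6 - 5\right) = 3 + 1 = 4$)
$Y = \frac{25}{4}$ ($Y = - \frac{\frac{1}{2} \frac{1}{\frac{1}{5 + 2}} \left(-4 - 4 + \frac{6}{5 + 2}\right)}{4} = - \frac{\frac{1}{2} \frac{1}{\frac{1}{7}} \left(-4 - 4 + \frac{6}{7}\right)}{4} = - \frac{\frac{1}{2} \frac{1}{\frac{1}{7}} \left(-4 - 4 + 6 \cdot \frac{1}{7}\right)}{4} = - \frac{\frac{1}{2} \cdot 7 \left(-4 - 4 + \frac{6}{7}\right)}{4} = - \frac{\frac{1}{2} \cdot 7 \left(- \frac{50}{7}\right)}{4} = \left(- \frac{1}{4}\right) \left(-25\right) = \frac{25}{4} \approx 6.25$)
$y{\left(N,t \right)} = 3 t + \frac{N}{4}$ ($y{\left(N,t \right)} = \frac{12 t + N}{4} = \frac{N + 12 t}{4} = 3 t + \frac{N}{4}$)
$-452 - y{\left(P,Y \right)} = -452 - \left(3 \cdot \frac{25}{4} + \frac{1}{4} \cdot 4\right) = -452 - \left(\frac{75}{4} + 1\right) = -452 - \frac{79}{4} = - \frac{1887}{4}$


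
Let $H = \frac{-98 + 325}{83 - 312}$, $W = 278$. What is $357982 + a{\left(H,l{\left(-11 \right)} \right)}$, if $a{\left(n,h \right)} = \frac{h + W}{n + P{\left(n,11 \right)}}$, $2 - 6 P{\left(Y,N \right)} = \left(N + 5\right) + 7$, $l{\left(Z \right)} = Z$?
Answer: $\frac{736246688}{2057} \approx 3.5792 \cdot 10^{5}$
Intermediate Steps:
$P{\left(Y,N \right)} = - \frac{5}{3} - \frac{N}{6}$ ($P{\left(Y,N \right)} = \frac{1}{3} - \frac{\left(N + 5\right) + 7}{6} = \frac{1}{3} - \frac{\left(5 + N\right) + 7}{6} = \frac{1}{3} - \frac{12 + N}{6} = \frac{1}{3} - \left(2 + \frac{N}{6}\right) = - \frac{5}{3} - \frac{N}{6}$)
$H = - \frac{227}{229}$ ($H = \frac{227}{-229} = 227 \left(- \frac{1}{229}\right) = - \frac{227}{229} \approx -0.99127$)
$a{\left(n,h \right)} = \frac{278 + h}{- \frac{7}{2} + n}$ ($a{\left(n,h \right)} = \frac{h + 278}{n - \frac{7}{2}} = \frac{278 + h}{n - \frac{7}{2}} = \frac{278 + h}{- \frac{7}{2} + n}$)
$357982 + a{\left(H,l{\left(-11 \right)} \right)} = 357982 + \frac{2 \left(278 - 11\right)}{-7 + 2 \left(- \frac{227}{229}\right)} = 357982 + 2 \frac{1}{-7 - \frac{454}{229}} \cdot 267 = 357982 + 2 \frac{1}{- \frac{2057}{229}} \cdot 267 = 357982 + 2 \left(- \frac{229}{2057}\right) 267 = 357982 - \frac{122286}{2057} = \frac{736246688}{2057}$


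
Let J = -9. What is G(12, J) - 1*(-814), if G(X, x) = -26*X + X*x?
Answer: 394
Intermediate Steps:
G(12, J) - 1*(-814) = 12*(-26 - 9) - 1*(-814) = 12*(-35) + 814 = -420 + 814 = 394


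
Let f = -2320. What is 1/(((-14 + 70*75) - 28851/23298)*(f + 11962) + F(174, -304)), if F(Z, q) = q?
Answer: 3883/195987699107 ≈ 1.9812e-8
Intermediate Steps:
1/(((-14 + 70*75) - 28851/23298)*(f + 11962) + F(174, -304)) = 1/(((-14 + 70*75) - 28851/23298)*(-2320 + 11962) - 304) = 1/(((-14 + 5250) - 28851*1/23298)*9642 - 304) = 1/((5236 - 9617/7766)*9642 - 304) = 1/((40653159/7766)*9642 - 304) = 1/(195988879539/3883 - 304) = 1/(195987699107/3883) = 3883/195987699107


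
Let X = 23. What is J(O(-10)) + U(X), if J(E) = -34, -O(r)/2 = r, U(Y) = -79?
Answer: -113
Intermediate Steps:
O(r) = -2*r
J(O(-10)) + U(X) = -34 - 79 = -113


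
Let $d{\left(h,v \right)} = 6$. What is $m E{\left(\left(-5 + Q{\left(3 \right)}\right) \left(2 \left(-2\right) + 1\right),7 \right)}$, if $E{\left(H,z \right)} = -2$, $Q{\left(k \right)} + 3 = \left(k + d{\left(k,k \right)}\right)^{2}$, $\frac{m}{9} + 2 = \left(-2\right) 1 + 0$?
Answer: $72$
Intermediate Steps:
$m = -36$ ($m = -18 + 9 \left(\left(-2\right) 1 + 0\right) = -18 + 9 \left(-2 + 0\right) = -18 + 9 \left(-2\right) = -18 - 18 = -36$)
$Q{\left(k \right)} = -3 + \left(6 + k\right)^{2}$ ($Q{\left(k \right)} = -3 + \left(k + 6\right)^{2} = -3 + \left(6 + k\right)^{2}$)
$m E{\left(\left(-5 + Q{\left(3 \right)}\right) \left(2 \left(-2\right) + 1\right),7 \right)} = \left(-36\right) \left(-2\right) = 72$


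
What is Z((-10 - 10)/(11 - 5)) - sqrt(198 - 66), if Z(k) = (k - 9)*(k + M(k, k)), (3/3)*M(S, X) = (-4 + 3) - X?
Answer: 37/3 - 2*sqrt(33) ≈ 0.84421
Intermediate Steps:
M(S, X) = -1 - X (M(S, X) = (-4 + 3) - X = -1 - X)
Z(k) = 9 - k (Z(k) = (k - 9)*(k + (-1 - k)) = (-9 + k)*(-1) = 9 - k)
Z((-10 - 10)/(11 - 5)) - sqrt(198 - 66) = (9 - (-10 - 10)/(11 - 5)) - sqrt(198 - 66) = (9 - (-20)/6) - sqrt(132) = (9 - (-20)/6) - 2*sqrt(33) = (9 - 1*(-10/3)) - 2*sqrt(33) = (9 + 10/3) - 2*sqrt(33) = 37/3 - 2*sqrt(33)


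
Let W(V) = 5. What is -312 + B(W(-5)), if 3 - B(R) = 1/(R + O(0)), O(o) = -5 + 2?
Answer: -619/2 ≈ -309.50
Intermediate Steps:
O(o) = -3
B(R) = 3 - 1/(-3 + R) (B(R) = 3 - 1/(R - 3) = 3 - 1/(-3 + R))
-312 + B(W(-5)) = -312 + (-10 + 3*5)/(-3 + 5) = -312 + (-10 + 15)/2 = -312 + (½)*5 = -312 + 5/2 = -619/2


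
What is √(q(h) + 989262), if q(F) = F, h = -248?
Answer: √989014 ≈ 994.49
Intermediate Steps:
√(q(h) + 989262) = √(-248 + 989262) = √989014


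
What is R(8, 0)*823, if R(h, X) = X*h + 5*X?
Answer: 0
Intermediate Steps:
R(h, X) = 5*X + X*h
R(8, 0)*823 = (0*(5 + 8))*823 = (0*13)*823 = 0*823 = 0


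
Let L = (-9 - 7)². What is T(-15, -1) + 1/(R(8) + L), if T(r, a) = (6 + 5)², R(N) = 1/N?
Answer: 247937/2049 ≈ 121.00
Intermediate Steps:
T(r, a) = 121 (T(r, a) = 11² = 121)
L = 256 (L = (-16)² = 256)
T(-15, -1) + 1/(R(8) + L) = 121 + 1/(1/8 + 256) = 121 + 1/(⅛ + 256) = 121 + 1/(2049/8) = 121 + 8/2049 = 247937/2049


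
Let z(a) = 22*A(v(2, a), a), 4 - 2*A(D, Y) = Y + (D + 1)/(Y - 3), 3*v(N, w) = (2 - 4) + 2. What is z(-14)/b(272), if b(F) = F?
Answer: 3377/4624 ≈ 0.73032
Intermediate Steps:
v(N, w) = 0 (v(N, w) = ((2 - 4) + 2)/3 = (-2 + 2)/3 = (1/3)*0 = 0)
A(D, Y) = 2 - Y/2 - (1 + D)/(2*(-3 + Y)) (A(D, Y) = 2 - (Y + (D + 1)/(Y - 3))/2 = 2 - (Y + (1 + D)/(-3 + Y))/2 = 2 + (-Y/2 - (1 + D)/(2*(-3 + Y))) = 2 - Y/2 - (1 + D)/(2*(-3 + Y)))
z(a) = 11*(-13 - a**2 + 7*a)/(-3 + a) (z(a) = 22*((-13 - 1*0 - a**2 + 7*a)/(2*(-3 + a))) = 22*((-13 + 0 - a**2 + 7*a)/(2*(-3 + a))) = 22*((-13 - a**2 + 7*a)/(2*(-3 + a))) = 11*(-13 - a**2 + 7*a)/(-3 + a))
z(-14)/b(272) = (11*(-13 - 1*(-14)**2 + 7*(-14))/(-3 - 14))/272 = (11*(-13 - 1*196 - 98)/(-17))*(1/272) = (11*(-1/17)*(-13 - 196 - 98))*(1/272) = (11*(-1/17)*(-307))*(1/272) = (3377/17)*(1/272) = 3377/4624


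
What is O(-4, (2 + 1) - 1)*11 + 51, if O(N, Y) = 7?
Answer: 128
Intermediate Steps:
O(-4, (2 + 1) - 1)*11 + 51 = 7*11 + 51 = 77 + 51 = 128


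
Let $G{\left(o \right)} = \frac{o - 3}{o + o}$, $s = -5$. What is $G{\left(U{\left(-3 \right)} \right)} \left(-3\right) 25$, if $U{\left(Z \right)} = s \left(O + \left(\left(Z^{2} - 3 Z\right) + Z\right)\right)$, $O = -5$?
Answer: $- \frac{159}{4} \approx -39.75$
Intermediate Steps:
$U{\left(Z \right)} = 25 - 5 Z^{2} + 10 Z$ ($U{\left(Z \right)} = - 5 \left(-5 + \left(\left(Z^{2} - 3 Z\right) + Z\right)\right) = - 5 \left(-5 + \left(Z^{2} - 2 Z\right)\right) = - 5 \left(-5 + Z^{2} - 2 Z\right) = 25 - 5 Z^{2} + 10 Z$)
$G{\left(o \right)} = \frac{-3 + o}{2 o}$
$G{\left(U{\left(-3 \right)} \right)} \left(-3\right) 25 = \frac{-3 + \left(25 - 5 \left(-3\right)^{2} + 10 \left(-3\right)\right)}{2 \left(25 - 5 \left(-3\right)^{2} + 10 \left(-3\right)\right)} \left(-3\right) 25 = \frac{-3 - 50}{2 \left(25 - 45 - 30\right)} \left(-3\right) 25 = \frac{-3 - 50}{2 \left(-50\right)} \left(-3\right) 25 = \frac{1}{2} \left(- \frac{1}{50}\right) \left(-53\right) \left(-3\right) 25 = \frac{53}{100} \left(-3\right) 25 = \left(- \frac{159}{100}\right) 25 = - \frac{159}{4}$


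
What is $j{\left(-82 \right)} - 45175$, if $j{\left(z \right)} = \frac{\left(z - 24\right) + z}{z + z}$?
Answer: $- \frac{1852128}{41} \approx -45174.0$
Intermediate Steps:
$j{\left(z \right)} = \frac{-24 + 2 z}{2 z}$ ($j{\left(z \right)} = \frac{\left(-24 + z\right) + z}{2 z} = \left(-24 + 2 z\right) \frac{1}{2 z} = \frac{-24 + 2 z}{2 z}$)
$j{\left(-82 \right)} - 45175 = \frac{-12 - 82}{-82} - 45175 = \left(- \frac{1}{82}\right) \left(-94\right) - 45175 = \frac{47}{41} - 45175 = - \frac{1852128}{41}$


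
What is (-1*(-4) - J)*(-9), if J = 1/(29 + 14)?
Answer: -1539/43 ≈ -35.791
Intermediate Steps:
J = 1/43 ≈ 0.023256
(-1*(-4) - J)*(-9) = (-1*(-4) - 1*1/43)*(-9) = (4 - 1/43)*(-9) = (171/43)*(-9) = -1539/43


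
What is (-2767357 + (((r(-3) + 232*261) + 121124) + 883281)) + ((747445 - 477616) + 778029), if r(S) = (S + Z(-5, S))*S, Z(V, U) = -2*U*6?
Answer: -654641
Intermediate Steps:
Z(V, U) = -12*U
r(S) = -11*S² (r(S) = (S - 12*S)*S = (-11*S)*S = -11*S²)
(-2767357 + (((r(-3) + 232*261) + 121124) + 883281)) + ((747445 - 477616) + 778029) = (-2767357 + (((-11*(-3)² + 232*261) + 121124) + 883281)) + ((747445 - 477616) + 778029) = (-2767357 + (((-11*9 + 60552) + 121124) + 883281)) + (269829 + 778029) = (-2767357 + (((-99 + 60552) + 121124) + 883281)) + 1047858 = (-2767357 + ((60453 + 121124) + 883281)) + 1047858 = (-2767357 + (181577 + 883281)) + 1047858 = (-2767357 + 1064858) + 1047858 = -1702499 + 1047858 = -654641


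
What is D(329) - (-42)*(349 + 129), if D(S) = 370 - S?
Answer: 20117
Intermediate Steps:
D(329) - (-42)*(349 + 129) = (370 - 1*329) - (-42)*(349 + 129) = (370 - 329) - (-42)*478 = 41 - 1*(-20076) = 41 + 20076 = 20117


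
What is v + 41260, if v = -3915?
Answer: 37345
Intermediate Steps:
v + 41260 = -3915 + 41260 = 37345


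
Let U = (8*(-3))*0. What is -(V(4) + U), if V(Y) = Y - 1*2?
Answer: -2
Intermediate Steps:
V(Y) = -2 + Y (V(Y) = Y - 2 = -2 + Y)
U = 0 (U = -24*0 = 0)
-(V(4) + U) = -((-2 + 4) + 0) = -(2 + 0) = -1*2 = -2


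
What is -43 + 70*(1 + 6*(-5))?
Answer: -2073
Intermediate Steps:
-43 + 70*(1 + 6*(-5)) = -43 + 70*(1 - 30) = -43 + 70*(-29) = -43 - 2030 = -2073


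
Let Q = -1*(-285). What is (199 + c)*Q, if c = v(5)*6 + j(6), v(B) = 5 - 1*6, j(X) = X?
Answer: 56715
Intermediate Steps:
v(B) = -1 (v(B) = 5 - 6 = -1)
c = 0 (c = -1*6 + 6 = -6 + 6 = 0)
Q = 285
(199 + c)*Q = (199 + 0)*285 = 199*285 = 56715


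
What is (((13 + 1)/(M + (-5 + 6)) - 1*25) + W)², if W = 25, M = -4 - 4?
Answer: 4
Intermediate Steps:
M = -8
(((13 + 1)/(M + (-5 + 6)) - 1*25) + W)² = (((13 + 1)/(-8 + (-5 + 6)) - 1*25) + 25)² = ((14/(-8 + 1) - 25) + 25)² = ((14/(-7) - 25) + 25)² = ((14*(-⅐) - 25) + 25)² = ((-2 - 25) + 25)² = (-27 + 25)² = (-2)² = 4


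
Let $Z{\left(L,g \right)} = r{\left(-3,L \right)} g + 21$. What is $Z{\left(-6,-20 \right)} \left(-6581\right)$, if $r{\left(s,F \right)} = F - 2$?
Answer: $-1191161$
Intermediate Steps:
$r{\left(s,F \right)} = -2 + F$
$Z{\left(L,g \right)} = 21 + g \left(-2 + L\right)$ ($Z{\left(L,g \right)} = \left(-2 + L\right) g + 21 = g \left(-2 + L\right) + 21 = 21 + g \left(-2 + L\right)$)
$Z{\left(-6,-20 \right)} \left(-6581\right) = \left(21 - 20 \left(-2 - 6\right)\right) \left(-6581\right) = \left(21 - -160\right) \left(-6581\right) = \left(21 + 160\right) \left(-6581\right) = 181 \left(-6581\right) = -1191161$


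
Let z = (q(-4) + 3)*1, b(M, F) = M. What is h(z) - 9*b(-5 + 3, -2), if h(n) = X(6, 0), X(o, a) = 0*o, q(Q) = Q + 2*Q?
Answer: 18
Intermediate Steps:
q(Q) = 3*Q
X(o, a) = 0
z = -9 (z = (3*(-4) + 3)*1 = (-12 + 3)*1 = -9*1 = -9)
h(n) = 0
h(z) - 9*b(-5 + 3, -2) = 0 - 9*(-5 + 3) = 0 - 9*(-2) = 0 + 18 = 18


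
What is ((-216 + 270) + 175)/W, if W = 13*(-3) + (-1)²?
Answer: -229/38 ≈ -6.0263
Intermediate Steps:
W = -38 (W = -39 + 1 = -38)
((-216 + 270) + 175)/W = ((-216 + 270) + 175)/(-38) = (54 + 175)*(-1/38) = 229*(-1/38) = -229/38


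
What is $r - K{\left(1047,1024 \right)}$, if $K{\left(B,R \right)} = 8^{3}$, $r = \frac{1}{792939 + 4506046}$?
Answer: $- \frac{2713080319}{5298985} \approx -512.0$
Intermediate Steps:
$r = \frac{1}{5298985} \approx 1.8872 \cdot 10^{-7}$
$K{\left(B,R \right)} = 512$
$r - K{\left(1047,1024 \right)} = \frac{1}{5298985} - 512 = - \frac{2713080319}{5298985}$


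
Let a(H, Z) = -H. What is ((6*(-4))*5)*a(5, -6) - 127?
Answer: 473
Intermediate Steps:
((6*(-4))*5)*a(5, -6) - 127 = ((6*(-4))*5)*(-1*5) - 127 = -24*5*(-5) - 127 = -120*(-5) - 127 = 600 - 127 = 473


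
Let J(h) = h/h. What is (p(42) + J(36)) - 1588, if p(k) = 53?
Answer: -1534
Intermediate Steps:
J(h) = 1
(p(42) + J(36)) - 1588 = (53 + 1) - 1588 = 54 - 1588 = -1534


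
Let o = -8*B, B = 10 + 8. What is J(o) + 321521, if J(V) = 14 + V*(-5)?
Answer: 322255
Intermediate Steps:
B = 18
o = -144 (o = -8*18 = -144)
J(V) = 14 - 5*V
J(o) + 321521 = (14 - 5*(-144)) + 321521 = (14 + 720) + 321521 = 734 + 321521 = 322255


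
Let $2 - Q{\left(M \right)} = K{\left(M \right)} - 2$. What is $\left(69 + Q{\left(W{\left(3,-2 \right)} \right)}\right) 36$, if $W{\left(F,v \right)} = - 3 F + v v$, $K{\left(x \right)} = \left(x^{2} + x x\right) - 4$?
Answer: $972$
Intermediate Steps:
$K{\left(x \right)} = -4 + 2 x^{2}$ ($K{\left(x \right)} = \left(x^{2} + x^{2}\right) - 4 = 2 x^{2} - 4 = -4 + 2 x^{2}$)
$W{\left(F,v \right)} = v^{2} - 3 F$ ($W{\left(F,v \right)} = - 3 F + v^{2} = v^{2} - 3 F$)
$Q{\left(M \right)} = 8 - 2 M^{2}$ ($Q{\left(M \right)} = 2 - \left(\left(-4 + 2 M^{2}\right) - 2\right) = 2 - \left(-6 + 2 M^{2}\right) = 8 - 2 M^{2}$)
$\left(69 + Q{\left(W{\left(3,-2 \right)} \right)}\right) 36 = \left(69 + \left(8 - 2 \left(\left(-2\right)^{2} - 9\right)^{2}\right)\right) 36 = \left(69 + \left(8 - 2 \left(4 - 9\right)^{2}\right)\right) 36 = \left(69 + \left(8 - 2 \left(-5\right)^{2}\right)\right) 36 = \left(69 + \left(8 - 50\right)\right) 36 = \left(69 - 42\right) 36 = 27 \cdot 36 = 972$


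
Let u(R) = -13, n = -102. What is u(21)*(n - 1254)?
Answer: 17628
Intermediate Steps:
u(21)*(n - 1254) = -13*(-102 - 1254) = -13*(-1356) = 17628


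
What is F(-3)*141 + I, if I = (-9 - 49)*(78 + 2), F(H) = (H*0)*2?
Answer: -4640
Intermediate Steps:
F(H) = 0 (F(H) = 0*2 = 0)
I = -4640 (I = -58*80 = -4640)
F(-3)*141 + I = 0*141 - 4640 = 0 - 4640 = -4640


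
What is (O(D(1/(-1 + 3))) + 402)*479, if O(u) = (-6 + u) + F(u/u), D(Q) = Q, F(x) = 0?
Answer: 379847/2 ≈ 1.8992e+5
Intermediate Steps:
O(u) = -6 + u (O(u) = (-6 + u) + 0 = -6 + u)
(O(D(1/(-1 + 3))) + 402)*479 = ((-6 + 1/(-1 + 3)) + 402)*479 = ((-6 + 1/2) + 402)*479 = ((-6 + ½) + 402)*479 = (-11/2 + 402)*479 = (793/2)*479 = 379847/2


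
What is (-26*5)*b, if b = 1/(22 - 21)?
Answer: -130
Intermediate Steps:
b = 1 (b = 1/1 = 1)
(-26*5)*b = -26*5*1 = -130*1 = -130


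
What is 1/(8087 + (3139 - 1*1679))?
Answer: 1/9547 ≈ 0.00010474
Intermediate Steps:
1/(8087 + (3139 - 1*1679)) = 1/(8087 + (3139 - 1679)) = 1/(8087 + 1460) = 1/9547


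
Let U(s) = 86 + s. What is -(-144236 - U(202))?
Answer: 144524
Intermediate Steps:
-(-144236 - U(202)) = -(-144236 - (86 + 202)) = -(-144236 - 1*288) = -(-144236 - 288) = -1*(-144524) = 144524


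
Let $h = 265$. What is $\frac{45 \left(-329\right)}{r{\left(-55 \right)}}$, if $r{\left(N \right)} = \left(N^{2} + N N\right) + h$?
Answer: $- \frac{987}{421} \approx -2.3444$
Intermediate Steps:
$r{\left(N \right)} = 265 + 2 N^{2}$ ($r{\left(N \right)} = \left(N^{2} + N N\right) + 265 = \left(N^{2} + N^{2}\right) + 265 = 2 N^{2} + 265 = 265 + 2 N^{2}$)
$\frac{45 \left(-329\right)}{r{\left(-55 \right)}} = \frac{45 \left(-329\right)}{265 + 2 \left(-55\right)^{2}} = - \frac{14805}{265 + 2 \cdot 3025} = - \frac{14805}{265 + 6050} = - \frac{14805}{6315} = \left(-14805\right) \frac{1}{6315} = - \frac{987}{421}$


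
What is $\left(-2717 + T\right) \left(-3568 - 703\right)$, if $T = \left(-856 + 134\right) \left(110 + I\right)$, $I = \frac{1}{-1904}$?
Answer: $\frac{333966843073}{952} \approx 3.5081 \cdot 10^{8}$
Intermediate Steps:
$I = - \frac{1}{1904} \approx -0.00052521$
$T = - \frac{75607479}{952}$ ($T = \left(-856 + 134\right) \left(110 - \frac{1}{1904}\right) = \left(-722\right) \frac{209439}{1904} = - \frac{75607479}{952} \approx -79420.0$)
$\left(-2717 + T\right) \left(-3568 - 703\right) = \left(-2717 - \frac{75607479}{952}\right) \left(-3568 - 703\right) = \left(- \frac{78194063}{952}\right) \left(-4271\right) = \frac{333966843073}{952}$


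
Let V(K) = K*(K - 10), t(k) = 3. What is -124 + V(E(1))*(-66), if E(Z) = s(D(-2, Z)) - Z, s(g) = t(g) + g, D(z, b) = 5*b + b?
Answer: 932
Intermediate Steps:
D(z, b) = 6*b
s(g) = 3 + g
E(Z) = 3 + 5*Z (E(Z) = (3 + 6*Z) - Z = 3 + 5*Z)
V(K) = K*(-10 + K)
-124 + V(E(1))*(-66) = -124 + ((3 + 5*1)*(-10 + (3 + 5*1)))*(-66) = -124 + ((3 + 5)*(-10 + (3 + 5)))*(-66) = -124 + (8*(-10 + 8))*(-66) = -124 + (8*(-2))*(-66) = -124 - 16*(-66) = -124 + 1056 = 932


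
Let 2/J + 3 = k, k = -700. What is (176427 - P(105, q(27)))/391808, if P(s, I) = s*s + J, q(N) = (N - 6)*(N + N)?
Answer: 14534701/34430128 ≈ 0.42215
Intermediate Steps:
J = -2/703 (J = 2/(-3 - 700) = 2/(-703) = 2*(-1/703) = -2/703 ≈ -0.0028450)
q(N) = 2*N*(-6 + N) (q(N) = (-6 + N)*(2*N) = 2*N*(-6 + N))
P(s, I) = -2/703 + s² (P(s, I) = s*s - 2/703 = s² - 2/703 = -2/703 + s²)
(176427 - P(105, q(27)))/391808 = (176427 - (-2/703 + 105²))/391808 = (176427 - (-2/703 + 11025))*(1/391808) = (176427 - 1*7750573/703)*(1/391808) = (176427 - 7750573/703)*(1/391808) = (116277608/703)*(1/391808) = 14534701/34430128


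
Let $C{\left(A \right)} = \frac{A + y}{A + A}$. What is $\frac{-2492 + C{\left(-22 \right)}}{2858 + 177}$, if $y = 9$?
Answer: $- \frac{21927}{26708} \approx -0.82099$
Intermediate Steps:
$C{\left(A \right)} = \frac{9 + A}{2 A}$ ($C{\left(A \right)} = \frac{A + 9}{A + A} = \frac{9 + A}{2 A}$)
$\frac{-2492 + C{\left(-22 \right)}}{2858 + 177} = \frac{-2492 + \frac{9 - 22}{2 \left(-22\right)}}{2858 + 177} = \frac{-2492 + \frac{1}{2} \left(- \frac{1}{22}\right) \left(-13\right)}{3035} = \left(-2492 + \frac{13}{44}\right) \frac{1}{3035} = \left(- \frac{109635}{44}\right) \frac{1}{3035} = - \frac{21927}{26708}$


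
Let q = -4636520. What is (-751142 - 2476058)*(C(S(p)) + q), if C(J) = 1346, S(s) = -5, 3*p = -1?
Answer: 14958633532800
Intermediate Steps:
p = -1/3 (p = (1/3)*(-1) = -1/3 ≈ -0.33333)
(-751142 - 2476058)*(C(S(p)) + q) = (-751142 - 2476058)*(1346 - 4636520) = -3227200*(-4635174) = 14958633532800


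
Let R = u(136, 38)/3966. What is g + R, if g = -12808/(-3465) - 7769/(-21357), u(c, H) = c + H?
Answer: 3186510242/776433735 ≈ 4.1040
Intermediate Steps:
u(c, H) = H + c
R = 29/661 (R = (38 + 136)/3966 = 174*(1/3966) = 29/661 ≈ 0.043873)
g = 4769207/1174635 (g = -12808*(-1/3465) - 7769*(-1/21357) = 12808/3465 + 7769/21357 = 4769207/1174635 ≈ 4.0602)
g + R = 4769207/1174635 + 29/661 = 3186510242/776433735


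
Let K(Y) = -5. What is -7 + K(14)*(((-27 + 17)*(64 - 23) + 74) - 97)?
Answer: 2158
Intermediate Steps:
-7 + K(14)*(((-27 + 17)*(64 - 23) + 74) - 97) = -7 - 5*(((-27 + 17)*(64 - 23) + 74) - 97) = -7 - 5*((-10*41 + 74) - 97) = -7 - 5*((-410 + 74) - 97) = -7 - 5*(-336 - 97) = -7 - 5*(-433) = -7 + 2165 = 2158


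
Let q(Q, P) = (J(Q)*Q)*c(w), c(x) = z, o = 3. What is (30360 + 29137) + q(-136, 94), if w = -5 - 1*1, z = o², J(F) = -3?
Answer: 63169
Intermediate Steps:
z = 9 (z = 3² = 9)
w = -6 (w = -5 - 1 = -6)
c(x) = 9
q(Q, P) = -27*Q (q(Q, P) = -3*Q*9 = -27*Q)
(30360 + 29137) + q(-136, 94) = (30360 + 29137) - 27*(-136) = 59497 + 3672 = 63169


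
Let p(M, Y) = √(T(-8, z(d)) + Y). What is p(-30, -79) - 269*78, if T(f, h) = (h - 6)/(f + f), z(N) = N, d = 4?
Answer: -20982 + I*√1262/4 ≈ -20982.0 + 8.8812*I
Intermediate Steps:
T(f, h) = (-6 + h)/(2*f) (T(f, h) = (-6 + h)/((2*f)) = (-6 + h)*(1/(2*f)) = (-6 + h)/(2*f))
p(M, Y) = √(⅛ + Y) (p(M, Y) = √((½)*(-6 + 4)/(-8) + Y) = √((½)*(-⅛)*(-2) + Y) = √(⅛ + Y))
p(-30, -79) - 269*78 = √(2 + 16*(-79))/4 - 269*78 = √(2 - 1264)/4 - 1*20982 = √(-1262)/4 - 20982 = (I*√1262)/4 - 20982 = I*√1262/4 - 20982 = -20982 + I*√1262/4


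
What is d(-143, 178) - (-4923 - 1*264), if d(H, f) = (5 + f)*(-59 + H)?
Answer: -31779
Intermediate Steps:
d(H, f) = (-59 + H)*(5 + f)
d(-143, 178) - (-4923 - 1*264) = (-295 - 59*178 + 5*(-143) - 143*178) - (-4923 - 1*264) = (-295 - 10502 - 715 - 25454) - (-4923 - 264) = -36966 - 1*(-5187) = -36966 + 5187 = -31779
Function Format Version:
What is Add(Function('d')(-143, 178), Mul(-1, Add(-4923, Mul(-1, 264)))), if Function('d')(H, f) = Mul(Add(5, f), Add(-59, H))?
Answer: -31779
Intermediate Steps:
Function('d')(H, f) = Mul(Add(-59, H), Add(5, f))
Add(Function('d')(-143, 178), Mul(-1, Add(-4923, Mul(-1, 264)))) = Add(Add(-295, Mul(-59, 178), Mul(5, -143), Mul(-143, 178)), Mul(-1, Add(-4923, Mul(-1, 264)))) = Add(Add(-295, -10502, -715, -25454), Mul(-1, Add(-4923, -264))) = Add(-36966, Mul(-1, -5187)) = Add(-36966, 5187) = -31779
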